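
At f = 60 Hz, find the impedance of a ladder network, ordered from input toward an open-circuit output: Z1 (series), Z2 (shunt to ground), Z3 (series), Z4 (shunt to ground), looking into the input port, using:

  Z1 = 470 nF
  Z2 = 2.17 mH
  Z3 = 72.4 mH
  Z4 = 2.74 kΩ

Step 1 — Angular frequency: ω = 2π·f = 2π·60 = 377 rad/s.
Step 2 — Component impedances:
  Z1: Z = 1/(jωC) = -j/(ω·C) = 0 - j5644 Ω
  Z2: Z = jωL = j·377·0.00217 = 0 + j0.8181 Ω
  Z3: Z = jωL = j·377·0.0724 = 0 + j27.29 Ω
  Z4: Z = R = 2740 Ω
Step 3 — Ladder network (open output): work backward from the far end, alternating series and parallel combinations. Z_in = 0.0002442 - j5643 Ω = 5643∠-90.0° Ω.

Z = 0.0002442 - j5643 Ω = 5643∠-90.0° Ω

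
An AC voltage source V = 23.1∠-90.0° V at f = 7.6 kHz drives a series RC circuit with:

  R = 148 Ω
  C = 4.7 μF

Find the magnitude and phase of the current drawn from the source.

Step 1 — Angular frequency: ω = 2π·f = 2π·7600 = 4.775e+04 rad/s.
Step 2 — Component impedances:
  R: Z = R = 148 Ω
  C: Z = 1/(jωC) = -j/(ω·C) = 0 - j4.456 Ω
Step 3 — Series combination: Z_total = R + C = 148 - j4.456 Ω = 148.1∠-1.7° Ω.
Step 4 — Source phasor: V = 23.1∠-90.0° V = 0 - j23.1 V.
Step 5 — Ohm's law: I = V / Z_total = (0 - j23.1) / (148 - j4.456) = 0.004695 - j0.1559 A.
Step 6 — Convert to polar: |I| = 0.156 A, ∠I = -88.3°.

I = 0.156∠-88.3° A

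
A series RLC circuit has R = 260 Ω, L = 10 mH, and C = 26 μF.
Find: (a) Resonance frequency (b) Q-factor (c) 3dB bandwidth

Step 1 — Resonance condition Im(Z)=0 gives ω₀ = 1/√(LC).
Step 2 — ω₀ = 1/√(0.01·2.6e-05) = 1961 rad/s.
Step 3 — f₀ = ω₀/(2π) = 312.1 Hz.
Step 4 — Series Q: Q = ω₀L/R = 1961·0.01/260 = 0.07543.
Step 5 — 3dB bandwidth: Δω = ω₀/Q = 2.6e+04 rad/s; BW = Δω/(2π) = 4138 Hz.

(a) f₀ = 312.1 Hz  (b) Q = 0.07543  (c) BW = 4138 Hz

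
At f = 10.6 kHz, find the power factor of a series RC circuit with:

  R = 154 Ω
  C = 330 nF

Step 1 — Angular frequency: ω = 2π·f = 2π·1.06e+04 = 6.66e+04 rad/s.
Step 2 — Component impedances:
  R: Z = R = 154 Ω
  C: Z = 1/(jωC) = -j/(ω·C) = 0 - j45.5 Ω
Step 3 — Series combination: Z_total = R + C = 154 - j45.5 Ω = 160.6∠-16.5° Ω.
Step 4 — Power factor: PF = cos(φ) = Re(Z)/|Z| = 154/160.58 = 0.959.
Step 5 — Type: Im(Z) = -45.5 ⇒ leading (phase φ = -16.5°).

PF = 0.959 (leading, φ = -16.5°)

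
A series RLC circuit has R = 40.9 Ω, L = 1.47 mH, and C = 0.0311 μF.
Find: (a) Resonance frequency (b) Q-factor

Step 1 — Resonance condition Im(Z)=0 gives ω₀ = 1/√(LC).
Step 2 — ω₀ = 1/√(0.00147·3.11e-08) = 1.479e+05 rad/s.
Step 3 — f₀ = ω₀/(2π) = 2.354e+04 Hz.
Step 4 — Series Q: Q = ω₀L/R = 1.479e+05·0.00147/40.9 = 5.316.

(a) f₀ = 2.354e+04 Hz  (b) Q = 5.316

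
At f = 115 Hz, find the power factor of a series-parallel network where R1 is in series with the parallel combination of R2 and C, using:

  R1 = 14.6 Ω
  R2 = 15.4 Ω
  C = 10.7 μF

Step 1 — Angular frequency: ω = 2π·f = 2π·115 = 722.6 rad/s.
Step 2 — Component impedances:
  R1: Z = R = 14.6 Ω
  R2: Z = R = 15.4 Ω
  C: Z = 1/(jωC) = -j/(ω·C) = 0 - j129.3 Ω
Step 3 — Parallel branch: R2 || C = 1/(1/R2 + 1/C) = 15.18 - j1.808 Ω.
Step 4 — Series with R1: Z_total = R1 + (R2 || C) = 29.78 - j1.808 Ω = 29.84∠-3.5° Ω.
Step 5 — Power factor: PF = cos(φ) = Re(Z)/|Z| = 29.785/29.84 = 0.9982.
Step 6 — Type: Im(Z) = -1.808 ⇒ leading (phase φ = -3.5°).

PF = 0.9982 (leading, φ = -3.5°)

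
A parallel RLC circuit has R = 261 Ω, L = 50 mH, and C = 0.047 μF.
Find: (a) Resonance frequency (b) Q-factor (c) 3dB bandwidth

Step 1 — Resonance: ω₀ = 1/√(LC) = 1/√(0.05·4.7e-08) = 2.063e+04 rad/s.
Step 2 — f₀ = ω₀/(2π) = 3283 Hz.
Step 3 — Parallel Q: Q = R/(ω₀L) = 261/(2.063e+04·0.05) = 0.253.
Step 4 — Bandwidth: Δω = ω₀/Q = 8.152e+04 rad/s; BW = Δω/(2π) = 1.297e+04 Hz.

(a) f₀ = 3283 Hz  (b) Q = 0.253  (c) BW = 1.297e+04 Hz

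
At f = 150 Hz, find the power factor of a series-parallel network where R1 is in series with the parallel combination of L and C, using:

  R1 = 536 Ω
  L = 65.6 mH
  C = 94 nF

Step 1 — Angular frequency: ω = 2π·f = 2π·150 = 942.5 rad/s.
Step 2 — Component impedances:
  R1: Z = R = 536 Ω
  L: Z = jωL = j·942.5·0.0656 = 0 + j61.83 Ω
  C: Z = 1/(jωC) = -j/(ω·C) = 0 - j1.129e+04 Ω
Step 3 — Parallel branch: L || C = 1/(1/L + 1/C) = 0 + j62.17 Ω.
Step 4 — Series with R1: Z_total = R1 + (L || C) = 536 + j62.17 Ω = 539.6∠6.6° Ω.
Step 5 — Power factor: PF = cos(φ) = Re(Z)/|Z| = 536/539.6 = 0.9933.
Step 6 — Type: Im(Z) = 62.17 ⇒ lagging (phase φ = 6.6°).

PF = 0.9933 (lagging, φ = 6.6°)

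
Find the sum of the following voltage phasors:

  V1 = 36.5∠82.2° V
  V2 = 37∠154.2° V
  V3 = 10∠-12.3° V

Step 1 — Convert each phasor to rectangular form:
  V1 = 36.5·(cos(82.2°) + j·sin(82.2°)) = 4.954 + j36.16 V
  V2 = 37·(cos(154.2°) + j·sin(154.2°)) = -33.31 + j16.1 V
  V3 = 10·(cos(-12.3°) + j·sin(-12.3°)) = 9.77 - j2.13 V
Step 2 — Sum components: V_total = -18.59 + j50.14 V.
Step 3 — Convert to polar: |V_total| = 53.47 V, ∠V_total = 110.3°.

V_total = 53.47∠110.3° V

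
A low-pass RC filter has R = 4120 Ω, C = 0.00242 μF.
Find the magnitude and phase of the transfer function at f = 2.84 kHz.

Step 1 — Angular frequency: ω = 2π·2840 = 1.784e+04 rad/s.
Step 2 — Transfer function: H(jω) = 1/(1 + jωRC).
Step 3 — Denominator: 1 + jωRC = 1 + j·1.784e+04·4120·2.42e-09 = 1 + j0.1779.
Step 4 — H = 0.9693 - j0.1725.
Step 5 — Magnitude: |H| = 0.9845 (-0.1 dB); phase: φ = -10.1°.

|H| = 0.9845 (-0.1 dB), φ = -10.1°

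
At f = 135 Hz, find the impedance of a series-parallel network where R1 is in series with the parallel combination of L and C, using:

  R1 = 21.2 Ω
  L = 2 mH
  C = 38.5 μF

Step 1 — Angular frequency: ω = 2π·f = 2π·135 = 848.2 rad/s.
Step 2 — Component impedances:
  R1: Z = R = 21.2 Ω
  L: Z = jωL = j·848.2·0.002 = 0 + j1.696 Ω
  C: Z = 1/(jωC) = -j/(ω·C) = 0 - j30.62 Ω
Step 3 — Parallel branch: L || C = 1/(1/L + 1/C) = 0 + j1.796 Ω.
Step 4 — Series with R1: Z_total = R1 + (L || C) = 21.2 + j1.796 Ω = 21.28∠4.8° Ω.

Z = 21.2 + j1.796 Ω = 21.28∠4.8° Ω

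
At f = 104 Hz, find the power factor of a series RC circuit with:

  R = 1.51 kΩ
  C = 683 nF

Step 1 — Angular frequency: ω = 2π·f = 2π·104 = 653.5 rad/s.
Step 2 — Component impedances:
  R: Z = R = 1510 Ω
  C: Z = 1/(jωC) = -j/(ω·C) = 0 - j2241 Ω
Step 3 — Series combination: Z_total = R + C = 1510 - j2241 Ω = 2702∠-56.0° Ω.
Step 4 — Power factor: PF = cos(φ) = Re(Z)/|Z| = 1510/2701.9 = 0.5589.
Step 5 — Type: Im(Z) = -2241 ⇒ leading (phase φ = -56.0°).

PF = 0.5589 (leading, φ = -56.0°)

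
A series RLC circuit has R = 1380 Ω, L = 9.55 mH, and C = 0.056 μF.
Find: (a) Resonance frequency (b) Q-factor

Step 1 — Resonance condition Im(Z)=0 gives ω₀ = 1/√(LC).
Step 2 — ω₀ = 1/√(0.00955·5.6e-08) = 4.324e+04 rad/s.
Step 3 — f₀ = ω₀/(2π) = 6882 Hz.
Step 4 — Series Q: Q = ω₀L/R = 4.324e+04·0.00955/1380 = 0.2992.

(a) f₀ = 6882 Hz  (b) Q = 0.2992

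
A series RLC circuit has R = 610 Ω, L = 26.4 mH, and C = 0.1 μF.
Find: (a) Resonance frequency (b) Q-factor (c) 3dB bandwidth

Step 1 — Resonance condition Im(Z)=0 gives ω₀ = 1/√(LC).
Step 2 — ω₀ = 1/√(0.0264·1e-07) = 1.946e+04 rad/s.
Step 3 — f₀ = ω₀/(2π) = 3098 Hz.
Step 4 — Series Q: Q = ω₀L/R = 1.946e+04·0.0264/610 = 0.8423.
Step 5 — 3dB bandwidth: Δω = ω₀/Q = 2.311e+04 rad/s; BW = Δω/(2π) = 3677 Hz.

(a) f₀ = 3098 Hz  (b) Q = 0.8423  (c) BW = 3677 Hz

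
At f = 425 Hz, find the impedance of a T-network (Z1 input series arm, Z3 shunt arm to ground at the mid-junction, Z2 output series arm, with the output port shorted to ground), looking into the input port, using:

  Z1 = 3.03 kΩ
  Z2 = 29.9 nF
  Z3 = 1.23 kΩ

Step 1 — Angular frequency: ω = 2π·f = 2π·425 = 2670 rad/s.
Step 2 — Component impedances:
  Z1: Z = R = 3030 Ω
  Z2: Z = 1/(jωC) = -j/(ω·C) = 0 - j1.252e+04 Ω
  Z3: Z = R = 1230 Ω
Step 3 — With the output port shorted to ground, the output series arm Z2 runs from the junction to ground; the shunt arm Z3 also runs from the junction to ground. They appear in parallel: Z3 || Z2 = 1218 - j119.6 Ω.
Step 4 — Series with input arm Z1: Z_in = Z1 + (Z3 || Z2) = 4248 - j119.6 Ω = 4250∠-1.6° Ω.

Z = 4248 - j119.6 Ω = 4250∠-1.6° Ω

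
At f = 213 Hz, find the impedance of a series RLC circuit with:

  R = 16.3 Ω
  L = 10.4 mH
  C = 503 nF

Step 1 — Angular frequency: ω = 2π·f = 2π·213 = 1338 rad/s.
Step 2 — Component impedances:
  R: Z = R = 16.3 Ω
  L: Z = jωL = j·1338·0.0104 = 0 + j13.92 Ω
  C: Z = 1/(jωC) = -j/(ω·C) = 0 - j1485 Ω
Step 3 — Series combination: Z_total = R + L + C = 16.3 - j1472 Ω = 1472∠-89.4° Ω.

Z = 16.3 - j1472 Ω = 1472∠-89.4° Ω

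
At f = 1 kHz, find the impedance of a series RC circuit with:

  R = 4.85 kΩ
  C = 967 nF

Step 1 — Angular frequency: ω = 2π·f = 2π·1000 = 6283 rad/s.
Step 2 — Component impedances:
  R: Z = R = 4850 Ω
  C: Z = 1/(jωC) = -j/(ω·C) = 0 - j164.6 Ω
Step 3 — Series combination: Z_total = R + C = 4850 - j164.6 Ω = 4853∠-1.9° Ω.

Z = 4850 - j164.6 Ω = 4853∠-1.9° Ω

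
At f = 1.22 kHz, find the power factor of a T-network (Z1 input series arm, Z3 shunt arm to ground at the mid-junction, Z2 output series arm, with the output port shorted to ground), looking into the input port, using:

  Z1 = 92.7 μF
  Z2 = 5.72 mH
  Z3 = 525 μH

Step 1 — Angular frequency: ω = 2π·f = 2π·1220 = 7665 rad/s.
Step 2 — Component impedances:
  Z1: Z = 1/(jωC) = -j/(ω·C) = 0 - j1.407 Ω
  Z2: Z = jωL = j·7665·0.00572 = 0 + j43.85 Ω
  Z3: Z = jωL = j·7665·0.000525 = 0 + j4.024 Ω
Step 3 — With the output port shorted to ground, the output series arm Z2 runs from the junction to ground; the shunt arm Z3 also runs from the junction to ground. They appear in parallel: Z3 || Z2 = 0 + j3.686 Ω.
Step 4 — Series with input arm Z1: Z_in = Z1 + (Z3 || Z2) = 0 + j2.279 Ω = 2.279∠90.0° Ω.
Step 5 — Power factor: PF = cos(φ) = Re(Z)/|Z| = 0/2.279 = 0.
Step 6 — Type: Im(Z) = 2.279 ⇒ lagging (phase φ = 90.0°).

PF = 0 (lagging, φ = 90.0°)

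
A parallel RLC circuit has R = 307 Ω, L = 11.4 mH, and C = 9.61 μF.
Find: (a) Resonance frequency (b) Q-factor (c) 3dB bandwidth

Step 1 — Resonance: ω₀ = 1/√(LC) = 1/√(0.0114·9.61e-06) = 3021 rad/s.
Step 2 — f₀ = ω₀/(2π) = 480.8 Hz.
Step 3 — Parallel Q: Q = R/(ω₀L) = 307/(3021·0.0114) = 8.913.
Step 4 — Bandwidth: Δω = ω₀/Q = 339 rad/s; BW = Δω/(2π) = 53.95 Hz.

(a) f₀ = 480.8 Hz  (b) Q = 8.913  (c) BW = 53.95 Hz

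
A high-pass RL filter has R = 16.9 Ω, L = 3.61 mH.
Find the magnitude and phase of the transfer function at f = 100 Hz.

Step 1 — Angular frequency: ω = 2π·100 = 628.3 rad/s.
Step 2 — Transfer function: H(jω) = jωL/(R + jωL).
Step 3 — Numerator jωL = j·2.268; denominator R + jωL = 16.9 + j2.268.
Step 4 — H = 0.01769 + j0.1318.
Step 5 — Magnitude: |H| = 0.133 (-17.5 dB); phase: φ = 82.4°.

|H| = 0.133 (-17.5 dB), φ = 82.4°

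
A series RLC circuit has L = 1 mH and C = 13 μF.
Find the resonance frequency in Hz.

Step 1 — Resonance condition Im(Z)=0 gives ω₀ = 1/√(LC).
Step 2 — ω₀ = 1/√(0.001·1.3e-05) = 8771 rad/s.
Step 3 — f₀ = ω₀/(2π) = 1396 Hz.

f₀ = 1396 Hz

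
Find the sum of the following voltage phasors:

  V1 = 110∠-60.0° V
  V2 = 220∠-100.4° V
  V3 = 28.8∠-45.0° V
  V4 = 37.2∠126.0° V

Step 1 — Convert each phasor to rectangular form:
  V1 = 110·(cos(-60.0°) + j·sin(-60.0°)) = 55 - j95.26 V
  V2 = 220·(cos(-100.4°) + j·sin(-100.4°)) = -39.71 - j216.4 V
  V3 = 28.8·(cos(-45.0°) + j·sin(-45.0°)) = 20.36 - j20.36 V
  V4 = 37.2·(cos(126.0°) + j·sin(126.0°)) = -21.87 + j30.1 V
Step 2 — Sum components: V_total = 13.78 - j301.9 V.
Step 3 — Convert to polar: |V_total| = 302.2 V, ∠V_total = -87.4°.

V_total = 302.2∠-87.4° V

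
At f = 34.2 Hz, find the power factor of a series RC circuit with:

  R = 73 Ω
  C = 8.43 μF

Step 1 — Angular frequency: ω = 2π·f = 2π·34.2 = 214.9 rad/s.
Step 2 — Component impedances:
  R: Z = R = 73 Ω
  C: Z = 1/(jωC) = -j/(ω·C) = 0 - j552 Ω
Step 3 — Series combination: Z_total = R + C = 73 - j552 Ω = 556.8∠-82.5° Ω.
Step 4 — Power factor: PF = cos(φ) = Re(Z)/|Z| = 73/556.8 = 0.1311.
Step 5 — Type: Im(Z) = -552 ⇒ leading (phase φ = -82.5°).

PF = 0.1311 (leading, φ = -82.5°)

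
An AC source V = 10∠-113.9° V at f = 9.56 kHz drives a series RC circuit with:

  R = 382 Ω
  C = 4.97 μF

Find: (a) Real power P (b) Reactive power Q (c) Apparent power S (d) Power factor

Step 1 — Angular frequency: ω = 2π·f = 2π·9560 = 6.007e+04 rad/s.
Step 2 — Component impedances:
  R: Z = R = 382 Ω
  C: Z = 1/(jωC) = -j/(ω·C) = 0 - j3.35 Ω
Step 3 — Series combination: Z_total = R + C = 382 - j3.35 Ω = 382∠-0.5° Ω.
Step 4 — Source phasor: V = 10∠-113.9° V = -4.051 - j9.143 V.
Step 5 — Current: I = V / Z = -0.0104 - j0.02402 A = 0.02618∠-113.4° A.
Step 6 — Complex power: S = V·I* = 0.2618 - j0.002295 VA.
Step 7 — Real power: P = Re(S) = 0.2618 W.
Step 8 — Reactive power: Q = Im(S) = -0.002295 VAR.
Step 9 — Apparent power: |S| = 0.2618 VA.
Step 10 — Power factor: PF = P/|S| = 1 (leading).

(a) P = 0.2618 W  (b) Q = -0.002295 VAR  (c) S = 0.2618 VA  (d) PF = 1 (leading)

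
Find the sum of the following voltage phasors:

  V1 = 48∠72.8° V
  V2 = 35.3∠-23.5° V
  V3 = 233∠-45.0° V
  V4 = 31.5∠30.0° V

Step 1 — Convert each phasor to rectangular form:
  V1 = 48·(cos(72.8°) + j·sin(72.8°)) = 14.19 + j45.85 V
  V2 = 35.3·(cos(-23.5°) + j·sin(-23.5°)) = 32.37 - j14.08 V
  V3 = 233·(cos(-45.0°) + j·sin(-45.0°)) = 164.8 - j164.8 V
  V4 = 31.5·(cos(30.0°) + j·sin(30.0°)) = 27.28 + j15.75 V
Step 2 — Sum components: V_total = 238.6 - j117.2 V.
Step 3 — Convert to polar: |V_total| = 265.8 V, ∠V_total = -26.2°.

V_total = 265.8∠-26.2° V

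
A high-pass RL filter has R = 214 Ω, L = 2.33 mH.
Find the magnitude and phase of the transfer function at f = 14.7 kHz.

Step 1 — Angular frequency: ω = 2π·1.47e+04 = 9.236e+04 rad/s.
Step 2 — Transfer function: H(jω) = jωL/(R + jωL).
Step 3 — Numerator jωL = j·215.2; denominator R + jωL = 214 + j215.2.
Step 4 — H = 0.5028 + j0.5.
Step 5 — Magnitude: |H| = 0.7091 (-3.0 dB); phase: φ = 44.8°.

|H| = 0.7091 (-3.0 dB), φ = 44.8°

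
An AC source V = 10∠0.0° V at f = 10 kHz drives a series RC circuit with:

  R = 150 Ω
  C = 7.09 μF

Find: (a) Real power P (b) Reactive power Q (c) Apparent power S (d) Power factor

Step 1 — Angular frequency: ω = 2π·f = 2π·1e+04 = 6.283e+04 rad/s.
Step 2 — Component impedances:
  R: Z = R = 150 Ω
  C: Z = 1/(jωC) = -j/(ω·C) = 0 - j2.245 Ω
Step 3 — Series combination: Z_total = R + C = 150 - j2.245 Ω = 150∠-0.9° Ω.
Step 4 — Source phasor: V = 10∠0.0° V = 10 V.
Step 5 — Current: I = V / Z = 0.06665 + j0.0009975 A = 0.06666∠0.9° A.
Step 6 — Complex power: S = V·I* = 0.6665 - j0.009975 VA.
Step 7 — Real power: P = Re(S) = 0.6665 W.
Step 8 — Reactive power: Q = Im(S) = -0.009975 VAR.
Step 9 — Apparent power: |S| = 0.6666 VA.
Step 10 — Power factor: PF = P/|S| = 0.9999 (leading).

(a) P = 0.6665 W  (b) Q = -0.009975 VAR  (c) S = 0.6666 VA  (d) PF = 0.9999 (leading)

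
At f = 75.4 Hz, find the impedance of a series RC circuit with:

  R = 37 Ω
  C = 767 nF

Step 1 — Angular frequency: ω = 2π·f = 2π·75.4 = 473.8 rad/s.
Step 2 — Component impedances:
  R: Z = R = 37 Ω
  C: Z = 1/(jωC) = -j/(ω·C) = 0 - j2752 Ω
Step 3 — Series combination: Z_total = R + C = 37 - j2752 Ω = 2752∠-89.2° Ω.

Z = 37 - j2752 Ω = 2752∠-89.2° Ω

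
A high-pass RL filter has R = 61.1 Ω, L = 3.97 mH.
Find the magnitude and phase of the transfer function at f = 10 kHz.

Step 1 — Angular frequency: ω = 2π·1e+04 = 6.283e+04 rad/s.
Step 2 — Transfer function: H(jω) = jωL/(R + jωL).
Step 3 — Numerator jωL = j·249.4; denominator R + jωL = 61.1 + j249.4.
Step 4 — H = 0.9434 + j0.2311.
Step 5 — Magnitude: |H| = 0.9713 (-0.3 dB); phase: φ = 13.8°.

|H| = 0.9713 (-0.3 dB), φ = 13.8°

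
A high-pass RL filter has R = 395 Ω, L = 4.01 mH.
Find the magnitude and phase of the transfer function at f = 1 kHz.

Step 1 — Angular frequency: ω = 2π·1000 = 6283 rad/s.
Step 2 — Transfer function: H(jω) = jωL/(R + jωL).
Step 3 — Numerator jωL = j·25.2; denominator R + jωL = 395 + j25.2.
Step 4 — H = 0.004052 + j0.06353.
Step 5 — Magnitude: |H| = 0.06366 (-23.9 dB); phase: φ = 86.4°.

|H| = 0.06366 (-23.9 dB), φ = 86.4°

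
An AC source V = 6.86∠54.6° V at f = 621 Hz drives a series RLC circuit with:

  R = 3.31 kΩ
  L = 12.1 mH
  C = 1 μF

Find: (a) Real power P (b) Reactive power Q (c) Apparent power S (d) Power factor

Step 1 — Angular frequency: ω = 2π·f = 2π·621 = 3902 rad/s.
Step 2 — Component impedances:
  R: Z = R = 3310 Ω
  L: Z = jωL = j·3902·0.0121 = 0 + j47.21 Ω
  C: Z = 1/(jωC) = -j/(ω·C) = 0 - j256.3 Ω
Step 3 — Series combination: Z_total = R + L + C = 3310 - j209.1 Ω = 3317∠-3.6° Ω.
Step 4 — Source phasor: V = 6.86∠54.6° V = 3.974 + j5.592 V.
Step 5 — Current: I = V / Z = 0.00109 + j0.001758 A = 0.002068∠58.2° A.
Step 6 — Complex power: S = V·I* = 0.01416 - j0.0008945 VA.
Step 7 — Real power: P = Re(S) = 0.01416 W.
Step 8 — Reactive power: Q = Im(S) = -0.0008945 VAR.
Step 9 — Apparent power: |S| = 0.01419 VA.
Step 10 — Power factor: PF = P/|S| = 0.998 (leading).

(a) P = 0.01416 W  (b) Q = -0.0008945 VAR  (c) S = 0.01419 VA  (d) PF = 0.998 (leading)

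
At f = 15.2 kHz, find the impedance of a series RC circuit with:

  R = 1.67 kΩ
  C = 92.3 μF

Step 1 — Angular frequency: ω = 2π·f = 2π·1.52e+04 = 9.55e+04 rad/s.
Step 2 — Component impedances:
  R: Z = R = 1670 Ω
  C: Z = 1/(jωC) = -j/(ω·C) = 0 - j0.1134 Ω
Step 3 — Series combination: Z_total = R + C = 1670 - j0.1134 Ω = 1670∠-0.0° Ω.

Z = 1670 - j0.1134 Ω = 1670∠-0.0° Ω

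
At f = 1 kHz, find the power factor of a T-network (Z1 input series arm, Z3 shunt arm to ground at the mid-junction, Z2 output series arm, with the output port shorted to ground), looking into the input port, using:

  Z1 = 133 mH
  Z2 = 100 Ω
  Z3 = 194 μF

Step 1 — Angular frequency: ω = 2π·f = 2π·1000 = 6283 rad/s.
Step 2 — Component impedances:
  Z1: Z = jωL = j·6283·0.133 = 0 + j835.7 Ω
  Z2: Z = R = 100 Ω
  Z3: Z = 1/(jωC) = -j/(ω·C) = 0 - j0.8204 Ω
Step 3 — With the output port shorted to ground, the output series arm Z2 runs from the junction to ground; the shunt arm Z3 also runs from the junction to ground. They appear in parallel: Z3 || Z2 = 0.00673 - j0.8203 Ω.
Step 4 — Series with input arm Z1: Z_in = Z1 + (Z3 || Z2) = 0.00673 + j834.8 Ω = 834.8∠90.0° Ω.
Step 5 — Power factor: PF = cos(φ) = Re(Z)/|Z| = 0.0067299/834.84 = 8.061e-06.
Step 6 — Type: Im(Z) = 834.8 ⇒ lagging (phase φ = 90.0°).

PF = 8.061e-06 (lagging, φ = 90.0°)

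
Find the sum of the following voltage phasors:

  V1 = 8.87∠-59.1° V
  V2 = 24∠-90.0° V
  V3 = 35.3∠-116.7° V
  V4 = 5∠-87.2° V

Step 1 — Convert each phasor to rectangular form:
  V1 = 8.87·(cos(-59.1°) + j·sin(-59.1°)) = 4.555 - j7.611 V
  V2 = 24·(cos(-90.0°) + j·sin(-90.0°)) = 0 - j24 V
  V3 = 35.3·(cos(-116.7°) + j·sin(-116.7°)) = -15.86 - j31.54 V
  V4 = 5·(cos(-87.2°) + j·sin(-87.2°)) = 0.2442 - j4.994 V
Step 2 — Sum components: V_total = -11.06 - j68.14 V.
Step 3 — Convert to polar: |V_total| = 69.03 V, ∠V_total = -99.2°.

V_total = 69.03∠-99.2° V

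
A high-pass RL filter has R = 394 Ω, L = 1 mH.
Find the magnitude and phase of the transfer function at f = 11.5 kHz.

Step 1 — Angular frequency: ω = 2π·1.15e+04 = 7.226e+04 rad/s.
Step 2 — Transfer function: H(jω) = jωL/(R + jωL).
Step 3 — Numerator jωL = j·72.26; denominator R + jωL = 394 + j72.26.
Step 4 — H = 0.03254 + j0.1774.
Step 5 — Magnitude: |H| = 0.1804 (-14.9 dB); phase: φ = 79.6°.

|H| = 0.1804 (-14.9 dB), φ = 79.6°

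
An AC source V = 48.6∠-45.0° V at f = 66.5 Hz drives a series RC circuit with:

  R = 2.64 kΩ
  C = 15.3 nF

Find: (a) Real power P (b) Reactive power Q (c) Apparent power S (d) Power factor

Step 1 — Angular frequency: ω = 2π·f = 2π·66.5 = 417.8 rad/s.
Step 2 — Component impedances:
  R: Z = R = 2640 Ω
  C: Z = 1/(jωC) = -j/(ω·C) = 0 - j1.564e+05 Ω
Step 3 — Series combination: Z_total = R + C = 2640 - j1.564e+05 Ω = 1.564e+05∠-89.0° Ω.
Step 4 — Source phasor: V = 48.6∠-45.0° V = 34.37 - j34.37 V.
Step 5 — Current: I = V / Z = 0.0002233 + j0.0002159 A = 0.0003106∠44.0° A.
Step 6 — Complex power: S = V·I* = 0.0002548 - j0.0151 VA.
Step 7 — Real power: P = Re(S) = 0.0002548 W.
Step 8 — Reactive power: Q = Im(S) = -0.0151 VAR.
Step 9 — Apparent power: |S| = 0.0151 VA.
Step 10 — Power factor: PF = P/|S| = 0.01687 (leading).

(a) P = 0.0002548 W  (b) Q = -0.0151 VAR  (c) S = 0.0151 VA  (d) PF = 0.01687 (leading)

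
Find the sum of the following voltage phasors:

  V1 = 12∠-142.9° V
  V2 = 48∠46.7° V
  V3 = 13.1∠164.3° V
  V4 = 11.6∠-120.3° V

Step 1 — Convert each phasor to rectangular form:
  V1 = 12·(cos(-142.9°) + j·sin(-142.9°)) = -9.571 - j7.238 V
  V2 = 48·(cos(46.7°) + j·sin(46.7°)) = 32.92 + j34.93 V
  V3 = 13.1·(cos(164.3°) + j·sin(164.3°)) = -12.61 + j3.545 V
  V4 = 11.6·(cos(-120.3°) + j·sin(-120.3°)) = -5.853 - j10.02 V
Step 2 — Sum components: V_total = 4.884 + j21.22 V.
Step 3 — Convert to polar: |V_total| = 21.78 V, ∠V_total = 77.0°.

V_total = 21.78∠77.0° V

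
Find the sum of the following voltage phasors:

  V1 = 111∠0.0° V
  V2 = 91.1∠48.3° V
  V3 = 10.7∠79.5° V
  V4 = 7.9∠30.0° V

Step 1 — Convert each phasor to rectangular form:
  V1 = 111·(cos(0.0°) + j·sin(0.0°)) = 111 V
  V2 = 91.1·(cos(48.3°) + j·sin(48.3°)) = 60.6 + j68.02 V
  V3 = 10.7·(cos(79.5°) + j·sin(79.5°)) = 1.95 + j10.52 V
  V4 = 7.9·(cos(30.0°) + j·sin(30.0°)) = 6.842 + j3.95 V
Step 2 — Sum components: V_total = 180.4 + j82.49 V.
Step 3 — Convert to polar: |V_total| = 198.4 V, ∠V_total = 24.6°.

V_total = 198.4∠24.6° V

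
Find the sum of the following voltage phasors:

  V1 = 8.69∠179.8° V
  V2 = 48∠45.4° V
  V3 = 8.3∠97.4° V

Step 1 — Convert each phasor to rectangular form:
  V1 = 8.69·(cos(179.8°) + j·sin(179.8°)) = -8.69 + j0.03033 V
  V2 = 48·(cos(45.4°) + j·sin(45.4°)) = 33.7 + j34.18 V
  V3 = 8.3·(cos(97.4°) + j·sin(97.4°)) = -1.069 + j8.231 V
Step 2 — Sum components: V_total = 23.94 + j42.44 V.
Step 3 — Convert to polar: |V_total| = 48.73 V, ∠V_total = 60.6°.

V_total = 48.73∠60.6° V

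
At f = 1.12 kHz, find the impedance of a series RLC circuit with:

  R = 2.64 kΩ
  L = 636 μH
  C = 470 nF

Step 1 — Angular frequency: ω = 2π·f = 2π·1120 = 7037 rad/s.
Step 2 — Component impedances:
  R: Z = R = 2640 Ω
  L: Z = jωL = j·7037·0.000636 = 0 + j4.476 Ω
  C: Z = 1/(jωC) = -j/(ω·C) = 0 - j302.3 Ω
Step 3 — Series combination: Z_total = R + L + C = 2640 - j297.9 Ω = 2657∠-6.4° Ω.

Z = 2640 - j297.9 Ω = 2657∠-6.4° Ω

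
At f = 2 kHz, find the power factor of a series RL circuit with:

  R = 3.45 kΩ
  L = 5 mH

Step 1 — Angular frequency: ω = 2π·f = 2π·2000 = 1.257e+04 rad/s.
Step 2 — Component impedances:
  R: Z = R = 3450 Ω
  L: Z = jωL = j·1.257e+04·0.005 = 0 + j62.83 Ω
Step 3 — Series combination: Z_total = R + L = 3450 + j62.83 Ω = 3451∠1.0° Ω.
Step 4 — Power factor: PF = cos(φ) = Re(Z)/|Z| = 3450/3450.6 = 0.9998.
Step 5 — Type: Im(Z) = 62.83 ⇒ lagging (phase φ = 1.0°).

PF = 0.9998 (lagging, φ = 1.0°)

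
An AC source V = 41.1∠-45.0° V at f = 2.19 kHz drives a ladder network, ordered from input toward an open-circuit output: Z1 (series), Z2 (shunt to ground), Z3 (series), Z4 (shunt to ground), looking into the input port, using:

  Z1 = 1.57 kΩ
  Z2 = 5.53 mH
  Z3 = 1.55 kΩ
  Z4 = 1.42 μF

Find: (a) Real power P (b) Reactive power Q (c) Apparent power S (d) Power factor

Step 1 — Angular frequency: ω = 2π·f = 2π·2190 = 1.376e+04 rad/s.
Step 2 — Component impedances:
  Z1: Z = R = 1570 Ω
  Z2: Z = jωL = j·1.376e+04·0.00553 = 0 + j76.09 Ω
  Z3: Z = R = 1550 Ω
  Z4: Z = 1/(jωC) = -j/(ω·C) = 0 - j51.18 Ω
Step 3 — Ladder network (open output): work backward from the far end, alternating series and parallel combinations. Z_in = 1574 + j76.03 Ω = 1576∠2.8° Ω.
Step 4 — Source phasor: V = 41.1∠-45.0° V = 29.06 - j29.06 V.
Step 5 — Current: I = V / Z = 0.01753 - j0.01931 A = 0.02609∠-47.8° A.
Step 6 — Complex power: S = V·I* = 1.071 + j0.05174 VA.
Step 7 — Real power: P = Re(S) = 1.071 W.
Step 8 — Reactive power: Q = Im(S) = 0.05174 VAR.
Step 9 — Apparent power: |S| = 1.072 VA.
Step 10 — Power factor: PF = P/|S| = 0.9988 (lagging).

(a) P = 1.071 W  (b) Q = 0.05174 VAR  (c) S = 1.072 VA  (d) PF = 0.9988 (lagging)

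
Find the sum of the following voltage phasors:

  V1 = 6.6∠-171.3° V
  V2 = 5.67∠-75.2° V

Step 1 — Convert each phasor to rectangular form:
  V1 = 6.6·(cos(-171.3°) + j·sin(-171.3°)) = -6.524 - j0.9983 V
  V2 = 5.67·(cos(-75.2°) + j·sin(-75.2°)) = 1.448 - j5.482 V
Step 2 — Sum components: V_total = -5.076 - j6.48 V.
Step 3 — Convert to polar: |V_total| = 8.231 V, ∠V_total = -128.1°.

V_total = 8.231∠-128.1° V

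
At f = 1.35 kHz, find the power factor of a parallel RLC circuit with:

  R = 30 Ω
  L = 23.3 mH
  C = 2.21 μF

Step 1 — Angular frequency: ω = 2π·f = 2π·1350 = 8482 rad/s.
Step 2 — Component impedances:
  R: Z = R = 30 Ω
  L: Z = jωL = j·8482·0.0233 = 0 + j197.6 Ω
  C: Z = 1/(jωC) = -j/(ω·C) = 0 - j53.35 Ω
Step 3 — Parallel combination: 1/Z_total = 1/R + 1/L + 1/C; Z_total = 25.67 - j10.54 Ω = 27.75∠-22.3° Ω.
Step 4 — Power factor: PF = cos(φ) = Re(Z)/|Z| = 25.672/27.752 = 0.9251.
Step 5 — Type: Im(Z) = -10.54 ⇒ leading (phase φ = -22.3°).

PF = 0.9251 (leading, φ = -22.3°)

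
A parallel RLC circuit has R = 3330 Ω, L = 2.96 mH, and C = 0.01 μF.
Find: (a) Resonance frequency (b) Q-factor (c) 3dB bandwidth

Step 1 — Resonance: ω₀ = 1/√(LC) = 1/√(0.00296·1e-08) = 1.838e+05 rad/s.
Step 2 — f₀ = ω₀/(2π) = 2.925e+04 Hz.
Step 3 — Parallel Q: Q = R/(ω₀L) = 3330/(1.838e+05·0.00296) = 6.121.
Step 4 — Bandwidth: Δω = ω₀/Q = 3.003e+04 rad/s; BW = Δω/(2π) = 4779 Hz.

(a) f₀ = 2.925e+04 Hz  (b) Q = 6.121  (c) BW = 4779 Hz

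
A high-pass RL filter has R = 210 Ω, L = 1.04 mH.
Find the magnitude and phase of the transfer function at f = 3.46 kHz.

Step 1 — Angular frequency: ω = 2π·3460 = 2.174e+04 rad/s.
Step 2 — Transfer function: H(jω) = jωL/(R + jωL).
Step 3 — Numerator jωL = j·22.61; denominator R + jωL = 210 + j22.61.
Step 4 — H = 0.01146 + j0.1064.
Step 5 — Magnitude: |H| = 0.107 (-19.4 dB); phase: φ = 83.9°.

|H| = 0.107 (-19.4 dB), φ = 83.9°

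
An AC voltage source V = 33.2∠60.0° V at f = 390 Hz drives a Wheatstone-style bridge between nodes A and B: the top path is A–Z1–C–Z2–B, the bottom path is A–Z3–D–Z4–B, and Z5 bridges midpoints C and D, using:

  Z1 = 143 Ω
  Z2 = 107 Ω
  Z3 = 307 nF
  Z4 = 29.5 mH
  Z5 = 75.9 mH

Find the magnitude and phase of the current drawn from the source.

Step 1 — Angular frequency: ω = 2π·f = 2π·390 = 2450 rad/s.
Step 2 — Component impedances:
  Z1: Z = R = 143 Ω
  Z2: Z = R = 107 Ω
  Z3: Z = 1/(jωC) = -j/(ω·C) = 0 - j1329 Ω
  Z4: Z = jωL = j·2450·0.0295 = 0 + j72.29 Ω
  Z5: Z = jωL = j·2450·0.0759 = 0 + j186 Ω
Step 3 — Bridge requires nodal analysis (the Z5 bridge couples midpoints C and D, so the two paths cannot be reduced to a simple series/parallel combination). Setting node B to ground and injecting 1 A at node A, the 3-node admittance system at A, C, D solves to V_A = Z_AB = 238.1 + j3.194 Ω = 238.1∠0.8° Ω.
Step 4 — Source phasor: V = 33.2∠60.0° V = 16.6 + j28.75 V.
Step 5 — Ohm's law: I = V / Z_total = (16.6 + j28.75) / (238.1 + j3.194) = 0.07132 + j0.1198 A.
Step 6 — Convert to polar: |I| = 0.1394 A, ∠I = 59.2°.

I = 0.1394∠59.2° A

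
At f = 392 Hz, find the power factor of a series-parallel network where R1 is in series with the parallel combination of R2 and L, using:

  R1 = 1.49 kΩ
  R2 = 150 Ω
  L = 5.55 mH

Step 1 — Angular frequency: ω = 2π·f = 2π·392 = 2463 rad/s.
Step 2 — Component impedances:
  R1: Z = R = 1490 Ω
  R2: Z = R = 150 Ω
  L: Z = jωL = j·2463·0.00555 = 0 + j13.67 Ω
Step 3 — Parallel branch: R2 || L = 1/(1/R2 + 1/L) = 1.235 + j13.56 Ω.
Step 4 — Series with R1: Z_total = R1 + (R2 || L) = 1491 + j13.56 Ω = 1491∠0.5° Ω.
Step 5 — Power factor: PF = cos(φ) = Re(Z)/|Z| = 1491/1491 = 1.
Step 6 — Type: Im(Z) = 13.56 ⇒ lagging (phase φ = 0.5°).

PF = 1 (lagging, φ = 0.5°)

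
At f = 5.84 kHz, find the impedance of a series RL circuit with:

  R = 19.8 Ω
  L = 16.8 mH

Step 1 — Angular frequency: ω = 2π·f = 2π·5840 = 3.669e+04 rad/s.
Step 2 — Component impedances:
  R: Z = R = 19.8 Ω
  L: Z = jωL = j·3.669e+04·0.0168 = 0 + j616.5 Ω
Step 3 — Series combination: Z_total = R + L = 19.8 + j616.5 Ω = 616.8∠88.2° Ω.

Z = 19.8 + j616.5 Ω = 616.8∠88.2° Ω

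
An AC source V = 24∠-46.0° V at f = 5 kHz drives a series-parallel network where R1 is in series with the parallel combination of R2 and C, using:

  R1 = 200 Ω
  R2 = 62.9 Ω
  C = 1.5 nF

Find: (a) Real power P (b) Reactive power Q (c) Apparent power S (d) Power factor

Step 1 — Angular frequency: ω = 2π·f = 2π·5000 = 3.142e+04 rad/s.
Step 2 — Component impedances:
  R1: Z = R = 200 Ω
  R2: Z = R = 62.9 Ω
  C: Z = 1/(jωC) = -j/(ω·C) = 0 - j2.122e+04 Ω
Step 3 — Parallel branch: R2 || C = 1/(1/R2 + 1/C) = 62.9 - j0.1864 Ω.
Step 4 — Series with R1: Z_total = R1 + (R2 || C) = 262.9 - j0.1864 Ω = 262.9∠-0.0° Ω.
Step 5 — Source phasor: V = 24∠-46.0° V = 16.67 - j17.26 V.
Step 6 — Current: I = V / Z = 0.06346 - j0.06562 A = 0.09129∠-46.0° A.
Step 7 — Complex power: S = V·I* = 2.191 - j0.001554 VA.
Step 8 — Real power: P = Re(S) = 2.191 W.
Step 9 — Reactive power: Q = Im(S) = -0.001554 VAR.
Step 10 — Apparent power: |S| = 2.191 VA.
Step 11 — Power factor: PF = P/|S| = 1 (leading).

(a) P = 2.191 W  (b) Q = -0.001554 VAR  (c) S = 2.191 VA  (d) PF = 1 (leading)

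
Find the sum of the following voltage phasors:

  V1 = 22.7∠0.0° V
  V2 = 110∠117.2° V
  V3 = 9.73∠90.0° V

Step 1 — Convert each phasor to rectangular form:
  V1 = 22.7·(cos(0.0°) + j·sin(0.0°)) = 22.7 V
  V2 = 110·(cos(117.2°) + j·sin(117.2°)) = -50.28 + j97.84 V
  V3 = 9.73·(cos(90.0°) + j·sin(90.0°)) = 0 + j9.73 V
Step 2 — Sum components: V_total = -27.58 + j107.6 V.
Step 3 — Convert to polar: |V_total| = 111 V, ∠V_total = 104.4°.

V_total = 111∠104.4° V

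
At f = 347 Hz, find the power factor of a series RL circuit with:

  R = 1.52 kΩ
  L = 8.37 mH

Step 1 — Angular frequency: ω = 2π·f = 2π·347 = 2180 rad/s.
Step 2 — Component impedances:
  R: Z = R = 1520 Ω
  L: Z = jωL = j·2180·0.00837 = 0 + j18.25 Ω
Step 3 — Series combination: Z_total = R + L = 1520 + j18.25 Ω = 1520∠0.7° Ω.
Step 4 — Power factor: PF = cos(φ) = Re(Z)/|Z| = 1520/1520.1 = 0.9999.
Step 5 — Type: Im(Z) = 18.25 ⇒ lagging (phase φ = 0.7°).

PF = 0.9999 (lagging, φ = 0.7°)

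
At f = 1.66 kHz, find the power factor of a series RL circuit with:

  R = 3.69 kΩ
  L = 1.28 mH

Step 1 — Angular frequency: ω = 2π·f = 2π·1660 = 1.043e+04 rad/s.
Step 2 — Component impedances:
  R: Z = R = 3690 Ω
  L: Z = jωL = j·1.043e+04·0.00128 = 0 + j13.35 Ω
Step 3 — Series combination: Z_total = R + L = 3690 + j13.35 Ω = 3690∠0.2° Ω.
Step 4 — Power factor: PF = cos(φ) = Re(Z)/|Z| = 3690/3690 = 1.
Step 5 — Type: Im(Z) = 13.35 ⇒ lagging (phase φ = 0.2°).

PF = 1 (lagging, φ = 0.2°)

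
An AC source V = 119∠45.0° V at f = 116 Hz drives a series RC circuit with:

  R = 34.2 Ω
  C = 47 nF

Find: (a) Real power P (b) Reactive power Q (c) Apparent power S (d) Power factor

Step 1 — Angular frequency: ω = 2π·f = 2π·116 = 728.8 rad/s.
Step 2 — Component impedances:
  R: Z = R = 34.2 Ω
  C: Z = 1/(jωC) = -j/(ω·C) = 0 - j2.919e+04 Ω
Step 3 — Series combination: Z_total = R + C = 34.2 - j2.919e+04 Ω = 2.919e+04∠-89.9° Ω.
Step 4 — Source phasor: V = 119∠45.0° V = 84.15 + j84.15 V.
Step 5 — Current: I = V / Z = -0.002879 + j0.002886 A = 0.004076∠134.9° A.
Step 6 — Complex power: S = V·I* = 0.0005683 - j0.4851 VA.
Step 7 — Real power: P = Re(S) = 0.0005683 W.
Step 8 — Reactive power: Q = Im(S) = -0.4851 VAR.
Step 9 — Apparent power: |S| = 0.4851 VA.
Step 10 — Power factor: PF = P/|S| = 0.001172 (leading).

(a) P = 0.0005683 W  (b) Q = -0.4851 VAR  (c) S = 0.4851 VA  (d) PF = 0.001172 (leading)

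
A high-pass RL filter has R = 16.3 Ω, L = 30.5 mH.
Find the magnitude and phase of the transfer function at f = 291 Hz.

Step 1 — Angular frequency: ω = 2π·291 = 1828 rad/s.
Step 2 — Transfer function: H(jω) = jωL/(R + jωL).
Step 3 — Numerator jωL = j·55.77; denominator R + jωL = 16.3 + j55.77.
Step 4 — H = 0.9213 + j0.2693.
Step 5 — Magnitude: |H| = 0.9598 (-0.4 dB); phase: φ = 16.3°.

|H| = 0.9598 (-0.4 dB), φ = 16.3°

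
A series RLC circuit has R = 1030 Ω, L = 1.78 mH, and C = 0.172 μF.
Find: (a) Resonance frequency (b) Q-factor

Step 1 — Resonance condition Im(Z)=0 gives ω₀ = 1/√(LC).
Step 2 — ω₀ = 1/√(0.00178·1.72e-07) = 5.715e+04 rad/s.
Step 3 — f₀ = ω₀/(2π) = 9096 Hz.
Step 4 — Series Q: Q = ω₀L/R = 5.715e+04·0.00178/1030 = 0.09877.

(a) f₀ = 9096 Hz  (b) Q = 0.09877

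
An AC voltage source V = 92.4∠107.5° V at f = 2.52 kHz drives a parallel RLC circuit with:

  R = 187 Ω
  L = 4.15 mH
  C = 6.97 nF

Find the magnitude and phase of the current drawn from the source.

Step 1 — Angular frequency: ω = 2π·f = 2π·2520 = 1.583e+04 rad/s.
Step 2 — Component impedances:
  R: Z = R = 187 Ω
  L: Z = jωL = j·1.583e+04·0.00415 = 0 + j65.71 Ω
  C: Z = 1/(jωC) = -j/(ω·C) = 0 - j9061 Ω
Step 3 — Parallel combination: 1/Z_total = 1/R + 1/L + 1/C; Z_total = 20.82 + j58.82 Ω = 62.4∠70.5° Ω.
Step 4 — Source phasor: V = 92.4∠107.5° V = -27.79 + j88.12 V.
Step 5 — Ohm's law: I = V / Z_total = (-27.79 + j88.12) / (20.82 + j58.82) = 1.183 + j0.891 A.
Step 6 — Convert to polar: |I| = 1.481 A, ∠I = 37.0°.

I = 1.481∠37.0° A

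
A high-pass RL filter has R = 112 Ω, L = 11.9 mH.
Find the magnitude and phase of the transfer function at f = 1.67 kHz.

Step 1 — Angular frequency: ω = 2π·1670 = 1.049e+04 rad/s.
Step 2 — Transfer function: H(jω) = jωL/(R + jωL).
Step 3 — Numerator jωL = j·124.9; denominator R + jωL = 112 + j124.9.
Step 4 — H = 0.5542 + j0.4971.
Step 5 — Magnitude: |H| = 0.7444 (-2.6 dB); phase: φ = 41.9°.

|H| = 0.7444 (-2.6 dB), φ = 41.9°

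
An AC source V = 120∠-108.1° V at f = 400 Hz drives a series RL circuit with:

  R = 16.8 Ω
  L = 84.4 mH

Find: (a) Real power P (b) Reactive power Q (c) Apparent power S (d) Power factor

Step 1 — Angular frequency: ω = 2π·f = 2π·400 = 2513 rad/s.
Step 2 — Component impedances:
  R: Z = R = 16.8 Ω
  L: Z = jωL = j·2513·0.0844 = 0 + j212.1 Ω
Step 3 — Series combination: Z_total = R + L = 16.8 + j212.1 Ω = 212.8∠85.5° Ω.
Step 4 — Source phasor: V = 120∠-108.1° V = -37.28 - j114.1 V.
Step 5 — Current: I = V / Z = -0.5482 + j0.1323 A = 0.564∠166.4° A.
Step 6 — Complex power: S = V·I* = 5.343 + j67.46 VA.
Step 7 — Real power: P = Re(S) = 5.343 W.
Step 8 — Reactive power: Q = Im(S) = 67.46 VAR.
Step 9 — Apparent power: |S| = 67.67 VA.
Step 10 — Power factor: PF = P/|S| = 0.07895 (lagging).

(a) P = 5.343 W  (b) Q = 67.46 VAR  (c) S = 67.67 VA  (d) PF = 0.07895 (lagging)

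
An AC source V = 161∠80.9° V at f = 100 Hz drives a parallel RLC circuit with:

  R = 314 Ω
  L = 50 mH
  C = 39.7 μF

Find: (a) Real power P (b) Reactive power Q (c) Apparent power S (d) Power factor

Step 1 — Angular frequency: ω = 2π·f = 2π·100 = 628.3 rad/s.
Step 2 — Component impedances:
  R: Z = R = 314 Ω
  L: Z = jωL = j·628.3·0.05 = 0 + j31.42 Ω
  C: Z = 1/(jωC) = -j/(ω·C) = 0 - j40.09 Ω
Step 3 — Parallel combination: 1/Z_total = 1/R + 1/L + 1/C; Z_total = 55.32 + j119.6 Ω = 131.8∠65.2° Ω.
Step 4 — Source phasor: V = 161∠80.9° V = 25.46 + j159 V.
Step 5 — Current: I = V / Z = 1.176 + j0.3309 A = 1.222∠15.7° A.
Step 6 — Complex power: S = V·I* = 82.55 + j178.5 VA.
Step 7 — Real power: P = Re(S) = 82.55 W.
Step 8 — Reactive power: Q = Im(S) = 178.5 VAR.
Step 9 — Apparent power: |S| = 196.7 VA.
Step 10 — Power factor: PF = P/|S| = 0.4197 (lagging).

(a) P = 82.55 W  (b) Q = 178.5 VAR  (c) S = 196.7 VA  (d) PF = 0.4197 (lagging)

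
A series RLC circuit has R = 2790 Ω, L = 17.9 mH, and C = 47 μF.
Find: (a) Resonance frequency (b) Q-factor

Step 1 — Resonance condition Im(Z)=0 gives ω₀ = 1/√(LC).
Step 2 — ω₀ = 1/√(0.0179·4.7e-05) = 1090 rad/s.
Step 3 — f₀ = ω₀/(2π) = 173.5 Hz.
Step 4 — Series Q: Q = ω₀L/R = 1090·0.0179/2790 = 0.006995.

(a) f₀ = 173.5 Hz  (b) Q = 0.006995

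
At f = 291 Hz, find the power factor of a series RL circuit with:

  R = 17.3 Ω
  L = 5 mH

Step 1 — Angular frequency: ω = 2π·f = 2π·291 = 1828 rad/s.
Step 2 — Component impedances:
  R: Z = R = 17.3 Ω
  L: Z = jωL = j·1828·0.005 = 0 + j9.142 Ω
Step 3 — Series combination: Z_total = R + L = 17.3 + j9.142 Ω = 19.57∠27.9° Ω.
Step 4 — Power factor: PF = cos(φ) = Re(Z)/|Z| = 17.3/19.567 = 0.8841.
Step 5 — Type: Im(Z) = 9.142 ⇒ lagging (phase φ = 27.9°).

PF = 0.8841 (lagging, φ = 27.9°)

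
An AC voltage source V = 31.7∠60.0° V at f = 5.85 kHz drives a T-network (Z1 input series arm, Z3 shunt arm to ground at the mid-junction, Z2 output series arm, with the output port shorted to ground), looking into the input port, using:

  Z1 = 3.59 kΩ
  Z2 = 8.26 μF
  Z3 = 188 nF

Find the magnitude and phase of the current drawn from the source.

Step 1 — Angular frequency: ω = 2π·f = 2π·5850 = 3.676e+04 rad/s.
Step 2 — Component impedances:
  Z1: Z = R = 3590 Ω
  Z2: Z = 1/(jωC) = -j/(ω·C) = 0 - j3.294 Ω
  Z3: Z = 1/(jωC) = -j/(ω·C) = 0 - j144.7 Ω
Step 3 — With the output port shorted to ground, the output series arm Z2 runs from the junction to ground; the shunt arm Z3 also runs from the junction to ground. They appear in parallel: Z3 || Z2 = 0 - j3.22 Ω.
Step 4 — Series with input arm Z1: Z_in = Z1 + (Z3 || Z2) = 3590 - j3.22 Ω = 3590∠-0.1° Ω.
Step 5 — Source phasor: V = 31.7∠60.0° V = 15.85 + j27.45 V.
Step 6 — Ohm's law: I = V / Z_total = (15.85 + j27.45) / (3590 - j3.22) = 0.004408 + j0.007651 A.
Step 7 — Convert to polar: |I| = 0.00883 A, ∠I = 60.1°.

I = 0.00883∠60.1° A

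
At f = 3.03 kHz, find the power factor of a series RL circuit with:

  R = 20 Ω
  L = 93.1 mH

Step 1 — Angular frequency: ω = 2π·f = 2π·3030 = 1.904e+04 rad/s.
Step 2 — Component impedances:
  R: Z = R = 20 Ω
  L: Z = jωL = j·1.904e+04·0.0931 = 0 + j1772 Ω
Step 3 — Series combination: Z_total = R + L = 20 + j1772 Ω = 1773∠89.4° Ω.
Step 4 — Power factor: PF = cos(φ) = Re(Z)/|Z| = 20/1773 = 0.01128.
Step 5 — Type: Im(Z) = 1772 ⇒ lagging (phase φ = 89.4°).

PF = 0.01128 (lagging, φ = 89.4°)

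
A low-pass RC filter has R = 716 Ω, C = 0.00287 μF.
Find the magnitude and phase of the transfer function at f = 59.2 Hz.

Step 1 — Angular frequency: ω = 2π·59.2 = 372 rad/s.
Step 2 — Transfer function: H(jω) = 1/(1 + jωRC).
Step 3 — Denominator: 1 + jωRC = 1 + j·372·716·2.87e-09 = 1 + j0.0007644.
Step 4 — H = 1 - j0.0007644.
Step 5 — Magnitude: |H| = 1 (-0.0 dB); phase: φ = -0.0°.

|H| = 1 (-0.0 dB), φ = -0.0°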